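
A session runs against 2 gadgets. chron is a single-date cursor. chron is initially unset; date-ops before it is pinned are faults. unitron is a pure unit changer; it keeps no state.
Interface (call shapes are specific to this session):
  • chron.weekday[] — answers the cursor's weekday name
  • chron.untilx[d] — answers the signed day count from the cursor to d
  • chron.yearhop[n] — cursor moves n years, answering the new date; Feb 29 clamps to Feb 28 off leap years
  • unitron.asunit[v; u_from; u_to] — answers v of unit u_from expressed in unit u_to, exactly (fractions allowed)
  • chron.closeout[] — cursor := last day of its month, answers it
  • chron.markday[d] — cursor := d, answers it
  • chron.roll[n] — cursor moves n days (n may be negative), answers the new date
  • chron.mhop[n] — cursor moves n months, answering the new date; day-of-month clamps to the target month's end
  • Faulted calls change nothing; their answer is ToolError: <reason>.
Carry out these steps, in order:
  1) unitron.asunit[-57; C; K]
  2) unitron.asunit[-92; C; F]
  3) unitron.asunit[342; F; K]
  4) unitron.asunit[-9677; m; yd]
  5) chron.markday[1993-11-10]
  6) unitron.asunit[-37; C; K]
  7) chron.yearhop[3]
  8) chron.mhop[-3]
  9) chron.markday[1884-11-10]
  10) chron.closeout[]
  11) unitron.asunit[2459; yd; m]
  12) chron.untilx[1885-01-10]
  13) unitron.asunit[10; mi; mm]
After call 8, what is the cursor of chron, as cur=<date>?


Answer: cur=1996-08-10

Derivation:
Do: asunit[-57; C; K]
See: 4323/20
Do: asunit[-92; C; F]
See: -668/5
Do: asunit[342; F; K]
See: 80167/180
Do: asunit[-9677; m; yd]
See: -12096250/1143
Do: markday[1993-11-10]
See: 1993-11-10
Do: asunit[-37; C; K]
See: 4723/20
Do: yearhop[3]
See: 1996-11-10
Do: mhop[-3]
See: 1996-08-10
Do: markday[1884-11-10]
See: 1884-11-10
Do: closeout[]
See: 1884-11-30
Do: asunit[2459; yd; m]
See: 2810637/1250
Do: untilx[1885-01-10]
See: 41
Do: asunit[10; mi; mm]
See: 16093440


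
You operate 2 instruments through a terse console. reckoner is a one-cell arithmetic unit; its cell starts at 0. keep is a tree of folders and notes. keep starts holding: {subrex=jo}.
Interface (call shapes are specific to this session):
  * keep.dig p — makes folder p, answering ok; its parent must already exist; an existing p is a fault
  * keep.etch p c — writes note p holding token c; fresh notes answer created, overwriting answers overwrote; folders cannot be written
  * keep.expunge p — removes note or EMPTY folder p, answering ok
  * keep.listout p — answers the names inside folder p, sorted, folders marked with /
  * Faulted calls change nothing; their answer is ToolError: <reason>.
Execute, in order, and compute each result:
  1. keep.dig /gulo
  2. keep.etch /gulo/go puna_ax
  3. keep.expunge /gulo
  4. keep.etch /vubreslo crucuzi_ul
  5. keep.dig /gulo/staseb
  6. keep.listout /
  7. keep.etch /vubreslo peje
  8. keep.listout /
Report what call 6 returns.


Using dig(p='/gulo'), which returns ok.
Then etch(p='/gulo/go', c='puna_ax'), — result: created.
I try expunge(p='/gulo'), yielding ToolError: not empty.
I run etch(p='/vubreslo', c='crucuzi_ul'), and see created.
Then dig(p='/gulo/staseb'), → ok.
I invoke listout(p='/'), and see [gulo/, subrex, vubreslo].
I try etch(p='/vubreslo', c='peje'), giving overwrote.
I run listout(p='/'), → [gulo/, subrex, vubreslo].

Answer: [gulo/, subrex, vubreslo]


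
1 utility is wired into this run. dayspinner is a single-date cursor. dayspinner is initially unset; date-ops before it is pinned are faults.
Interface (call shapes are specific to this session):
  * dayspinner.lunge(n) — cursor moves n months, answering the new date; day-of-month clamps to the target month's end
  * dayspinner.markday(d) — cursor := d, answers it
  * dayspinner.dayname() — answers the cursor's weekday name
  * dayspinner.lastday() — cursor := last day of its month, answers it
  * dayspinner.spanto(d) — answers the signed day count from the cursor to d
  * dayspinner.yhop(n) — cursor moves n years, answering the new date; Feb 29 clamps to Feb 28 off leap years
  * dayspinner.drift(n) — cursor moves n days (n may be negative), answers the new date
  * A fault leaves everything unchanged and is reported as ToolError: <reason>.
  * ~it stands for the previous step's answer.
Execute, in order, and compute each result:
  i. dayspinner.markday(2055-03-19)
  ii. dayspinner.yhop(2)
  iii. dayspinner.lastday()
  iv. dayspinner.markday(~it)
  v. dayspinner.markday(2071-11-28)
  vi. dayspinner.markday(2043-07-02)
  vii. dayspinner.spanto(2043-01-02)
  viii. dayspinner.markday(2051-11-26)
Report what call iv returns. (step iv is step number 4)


I run markday(d='2055-03-19'), — result: 2055-03-19.
I call yhop(n='2'), giving 2057-03-19.
I try lastday(), and observe 2057-03-31.
Next I call markday(d='~it'), giving 2057-03-31.
Now I run markday(d='2071-11-28'): 2071-11-28.
Then markday(d='2043-07-02'), and observe 2043-07-02.
I use spanto(d='2043-01-02'), giving -181.
I invoke markday(d='2051-11-26'), giving 2051-11-26.

Answer: 2057-03-31


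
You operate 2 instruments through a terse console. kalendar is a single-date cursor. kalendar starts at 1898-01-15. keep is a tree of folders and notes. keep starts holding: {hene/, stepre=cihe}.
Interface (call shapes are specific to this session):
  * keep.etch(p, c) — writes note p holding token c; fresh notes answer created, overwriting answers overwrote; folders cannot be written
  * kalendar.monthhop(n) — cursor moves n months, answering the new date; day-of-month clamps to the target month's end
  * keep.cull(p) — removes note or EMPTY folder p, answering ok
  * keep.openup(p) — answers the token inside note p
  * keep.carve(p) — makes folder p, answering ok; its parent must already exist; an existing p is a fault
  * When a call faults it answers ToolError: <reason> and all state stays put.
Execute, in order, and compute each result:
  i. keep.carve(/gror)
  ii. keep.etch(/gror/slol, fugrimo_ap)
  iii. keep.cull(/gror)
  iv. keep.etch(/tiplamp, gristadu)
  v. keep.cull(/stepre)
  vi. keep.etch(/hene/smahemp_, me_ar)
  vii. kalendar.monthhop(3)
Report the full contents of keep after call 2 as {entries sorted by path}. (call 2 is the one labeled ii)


→ keep.carve(p='/gror')
← ok
→ keep.etch(p='/gror/slol', c='fugrimo_ap')
← created
→ keep.cull(p='/gror')
← ToolError: not empty
→ keep.etch(p='/tiplamp', c='gristadu')
← created
→ keep.cull(p='/stepre')
← ok
→ keep.etch(p='/hene/smahemp_', c='me_ar')
← created
→ kalendar.monthhop(n='3')
← 1898-04-15

Answer: {gror/, gror/slol=fugrimo_ap, hene/, stepre=cihe}


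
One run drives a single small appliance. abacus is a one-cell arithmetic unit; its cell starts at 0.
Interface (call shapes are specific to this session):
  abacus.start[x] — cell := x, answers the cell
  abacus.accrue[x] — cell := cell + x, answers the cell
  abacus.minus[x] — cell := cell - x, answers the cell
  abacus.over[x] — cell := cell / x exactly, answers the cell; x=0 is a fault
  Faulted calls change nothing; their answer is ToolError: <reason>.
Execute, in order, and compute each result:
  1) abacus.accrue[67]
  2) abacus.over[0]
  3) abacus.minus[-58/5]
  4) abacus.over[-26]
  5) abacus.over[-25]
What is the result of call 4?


I run accrue with x='67', — result: 67.
Using over with x='0', and get ToolError: division by zero.
Calling minus with x='-58/5', → 393/5.
Then over with x='-26', yielding -393/130.
Invoking over with x='-25', and observe 393/3250.

Answer: -393/130


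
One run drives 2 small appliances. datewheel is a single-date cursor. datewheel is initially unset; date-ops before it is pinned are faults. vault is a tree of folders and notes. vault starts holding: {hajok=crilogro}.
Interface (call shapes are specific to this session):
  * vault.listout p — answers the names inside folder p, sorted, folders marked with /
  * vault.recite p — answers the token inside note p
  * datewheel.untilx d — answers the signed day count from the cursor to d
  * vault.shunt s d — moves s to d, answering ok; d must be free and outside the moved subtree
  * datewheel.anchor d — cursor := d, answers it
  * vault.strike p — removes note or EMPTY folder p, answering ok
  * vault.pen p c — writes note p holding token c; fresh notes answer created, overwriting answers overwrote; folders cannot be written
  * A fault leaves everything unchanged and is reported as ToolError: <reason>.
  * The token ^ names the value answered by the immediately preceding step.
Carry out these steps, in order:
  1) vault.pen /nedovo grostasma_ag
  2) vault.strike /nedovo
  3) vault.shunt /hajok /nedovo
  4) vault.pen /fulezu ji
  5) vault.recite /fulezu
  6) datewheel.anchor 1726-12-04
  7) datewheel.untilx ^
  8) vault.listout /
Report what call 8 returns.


Answer: [fulezu, nedovo]

Derivation:
Act: vault.pen[p=/nedovo; c=grostasma_ag]
Obs: created
Act: vault.strike[p=/nedovo]
Obs: ok
Act: vault.shunt[s=/hajok; d=/nedovo]
Obs: ok
Act: vault.pen[p=/fulezu; c=ji]
Obs: created
Act: vault.recite[p=/fulezu]
Obs: ji
Act: datewheel.anchor[d=1726-12-04]
Obs: 1726-12-04
Act: datewheel.untilx[d=^]
Obs: 0
Act: vault.listout[p=/]
Obs: [fulezu, nedovo]


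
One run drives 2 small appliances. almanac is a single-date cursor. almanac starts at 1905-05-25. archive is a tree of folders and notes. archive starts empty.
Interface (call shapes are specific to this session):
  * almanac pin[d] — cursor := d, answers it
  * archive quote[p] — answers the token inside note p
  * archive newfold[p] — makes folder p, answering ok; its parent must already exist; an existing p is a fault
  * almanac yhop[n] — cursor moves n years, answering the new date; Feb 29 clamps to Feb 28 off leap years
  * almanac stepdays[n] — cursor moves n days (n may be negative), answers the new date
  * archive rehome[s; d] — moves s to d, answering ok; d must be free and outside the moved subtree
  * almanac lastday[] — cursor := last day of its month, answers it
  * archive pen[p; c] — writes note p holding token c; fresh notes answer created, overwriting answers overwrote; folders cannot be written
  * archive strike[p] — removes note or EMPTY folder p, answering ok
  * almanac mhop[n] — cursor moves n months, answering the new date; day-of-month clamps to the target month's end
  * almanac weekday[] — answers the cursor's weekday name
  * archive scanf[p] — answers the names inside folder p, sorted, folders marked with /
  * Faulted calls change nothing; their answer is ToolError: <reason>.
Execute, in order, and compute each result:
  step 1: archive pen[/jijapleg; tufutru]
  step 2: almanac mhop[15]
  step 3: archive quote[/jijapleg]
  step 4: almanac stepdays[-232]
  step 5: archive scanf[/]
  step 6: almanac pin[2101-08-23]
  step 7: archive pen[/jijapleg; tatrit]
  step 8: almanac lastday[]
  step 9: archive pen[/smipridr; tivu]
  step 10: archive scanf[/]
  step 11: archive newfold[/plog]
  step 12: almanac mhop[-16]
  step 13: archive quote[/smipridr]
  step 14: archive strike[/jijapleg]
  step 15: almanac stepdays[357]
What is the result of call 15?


>> archive pen(/jijapleg, tufutru)
<< created
>> almanac mhop(15)
<< 1906-08-25
>> archive quote(/jijapleg)
<< tufutru
>> almanac stepdays(-232)
<< 1906-01-05
>> archive scanf(/)
<< [jijapleg]
>> almanac pin(2101-08-23)
<< 2101-08-23
>> archive pen(/jijapleg, tatrit)
<< overwrote
>> almanac lastday()
<< 2101-08-31
>> archive pen(/smipridr, tivu)
<< created
>> archive scanf(/)
<< [jijapleg, smipridr]
>> archive newfold(/plog)
<< ok
>> almanac mhop(-16)
<< 2100-04-30
>> archive quote(/smipridr)
<< tivu
>> archive strike(/jijapleg)
<< ok
>> almanac stepdays(357)
<< 2101-04-22

Answer: 2101-04-22


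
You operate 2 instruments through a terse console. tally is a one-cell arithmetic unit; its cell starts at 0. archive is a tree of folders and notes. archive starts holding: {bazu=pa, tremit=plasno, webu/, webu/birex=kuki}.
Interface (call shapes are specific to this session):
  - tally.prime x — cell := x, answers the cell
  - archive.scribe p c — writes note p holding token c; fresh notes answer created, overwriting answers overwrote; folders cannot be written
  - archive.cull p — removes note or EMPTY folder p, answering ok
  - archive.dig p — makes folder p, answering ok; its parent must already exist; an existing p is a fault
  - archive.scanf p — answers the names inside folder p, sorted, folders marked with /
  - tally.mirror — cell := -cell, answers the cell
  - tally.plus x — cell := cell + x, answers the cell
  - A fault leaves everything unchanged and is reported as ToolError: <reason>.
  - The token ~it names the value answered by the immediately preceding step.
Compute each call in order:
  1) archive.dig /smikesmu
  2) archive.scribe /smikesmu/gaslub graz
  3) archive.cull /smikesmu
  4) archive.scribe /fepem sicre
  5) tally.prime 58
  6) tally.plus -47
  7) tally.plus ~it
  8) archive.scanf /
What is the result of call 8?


~$ archive.dig p: /smikesmu
[out] ok
~$ archive.scribe p: /smikesmu/gaslub c: graz
[out] created
~$ archive.cull p: /smikesmu
[out] ToolError: not empty
~$ archive.scribe p: /fepem c: sicre
[out] created
~$ tally.prime x: 58
[out] 58
~$ tally.plus x: -47
[out] 11
~$ tally.plus x: ~it
[out] 22
~$ archive.scanf p: /
[out] [bazu, fepem, smikesmu/, tremit, webu/]

Answer: [bazu, fepem, smikesmu/, tremit, webu/]


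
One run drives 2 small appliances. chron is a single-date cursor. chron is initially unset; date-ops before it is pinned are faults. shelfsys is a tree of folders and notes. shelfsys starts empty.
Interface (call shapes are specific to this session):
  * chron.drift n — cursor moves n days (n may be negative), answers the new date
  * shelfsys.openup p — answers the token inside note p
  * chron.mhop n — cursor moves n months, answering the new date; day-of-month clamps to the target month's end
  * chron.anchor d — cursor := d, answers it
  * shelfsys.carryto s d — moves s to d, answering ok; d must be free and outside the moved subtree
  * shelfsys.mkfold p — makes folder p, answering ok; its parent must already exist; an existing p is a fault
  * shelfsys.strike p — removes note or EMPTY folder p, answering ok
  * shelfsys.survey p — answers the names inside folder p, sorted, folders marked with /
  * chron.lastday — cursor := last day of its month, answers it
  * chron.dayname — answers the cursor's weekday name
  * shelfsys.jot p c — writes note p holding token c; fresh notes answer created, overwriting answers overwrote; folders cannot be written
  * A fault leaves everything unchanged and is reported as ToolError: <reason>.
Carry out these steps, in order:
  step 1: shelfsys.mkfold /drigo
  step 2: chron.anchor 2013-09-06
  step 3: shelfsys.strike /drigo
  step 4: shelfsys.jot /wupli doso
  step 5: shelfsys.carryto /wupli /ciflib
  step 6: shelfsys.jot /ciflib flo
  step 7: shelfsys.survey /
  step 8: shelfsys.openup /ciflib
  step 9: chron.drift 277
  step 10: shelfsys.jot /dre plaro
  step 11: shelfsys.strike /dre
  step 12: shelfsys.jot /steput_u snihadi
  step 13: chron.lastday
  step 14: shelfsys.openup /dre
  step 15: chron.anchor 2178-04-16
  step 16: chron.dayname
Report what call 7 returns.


-> shelfsys.mkfold(p='/drigo')
<- ok
-> chron.anchor(d='2013-09-06')
<- 2013-09-06
-> shelfsys.strike(p='/drigo')
<- ok
-> shelfsys.jot(p='/wupli', c='doso')
<- created
-> shelfsys.carryto(s='/wupli', d='/ciflib')
<- ok
-> shelfsys.jot(p='/ciflib', c='flo')
<- overwrote
-> shelfsys.survey(p='/')
<- [ciflib]
-> shelfsys.openup(p='/ciflib')
<- flo
-> chron.drift(n='277')
<- 2014-06-10
-> shelfsys.jot(p='/dre', c='plaro')
<- created
-> shelfsys.strike(p='/dre')
<- ok
-> shelfsys.jot(p='/steput_u', c='snihadi')
<- created
-> chron.lastday()
<- 2014-06-30
-> shelfsys.openup(p='/dre')
<- ToolError: not found
-> chron.anchor(d='2178-04-16')
<- 2178-04-16
-> chron.dayname()
<- Thursday

Answer: [ciflib]


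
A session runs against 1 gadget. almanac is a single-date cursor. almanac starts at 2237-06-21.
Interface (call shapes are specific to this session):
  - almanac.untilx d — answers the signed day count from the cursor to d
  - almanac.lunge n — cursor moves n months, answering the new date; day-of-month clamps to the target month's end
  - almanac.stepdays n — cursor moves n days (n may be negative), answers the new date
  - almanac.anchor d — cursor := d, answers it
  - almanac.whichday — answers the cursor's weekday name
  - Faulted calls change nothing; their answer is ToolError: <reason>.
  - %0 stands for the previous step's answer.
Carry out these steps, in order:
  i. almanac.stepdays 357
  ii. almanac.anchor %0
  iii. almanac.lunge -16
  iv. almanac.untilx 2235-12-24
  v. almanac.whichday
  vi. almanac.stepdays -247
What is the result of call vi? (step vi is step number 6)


$ almanac.stepdays n→357
[out] 2238-06-13
$ almanac.anchor d→%0
[out] 2238-06-13
$ almanac.lunge n→-16
[out] 2237-02-13
$ almanac.untilx d→2235-12-24
[out] -417
$ almanac.whichday
[out] Monday
$ almanac.stepdays n→-247
[out] 2236-06-11

Answer: 2236-06-11


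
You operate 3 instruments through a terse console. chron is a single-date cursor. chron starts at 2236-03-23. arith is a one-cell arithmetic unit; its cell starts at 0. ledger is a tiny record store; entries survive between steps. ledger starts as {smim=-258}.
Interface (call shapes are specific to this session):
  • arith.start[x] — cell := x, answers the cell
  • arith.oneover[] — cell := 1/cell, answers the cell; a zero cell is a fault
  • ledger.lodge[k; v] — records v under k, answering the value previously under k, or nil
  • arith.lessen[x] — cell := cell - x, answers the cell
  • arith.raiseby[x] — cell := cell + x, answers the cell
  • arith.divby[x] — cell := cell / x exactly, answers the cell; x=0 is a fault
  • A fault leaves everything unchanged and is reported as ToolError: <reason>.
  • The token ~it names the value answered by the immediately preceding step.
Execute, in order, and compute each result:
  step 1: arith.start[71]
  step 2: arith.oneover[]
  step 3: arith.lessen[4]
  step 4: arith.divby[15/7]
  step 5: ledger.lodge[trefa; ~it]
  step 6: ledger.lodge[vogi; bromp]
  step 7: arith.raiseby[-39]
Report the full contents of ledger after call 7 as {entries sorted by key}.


Answer: {smim=-258, trefa=-1981/1065, vogi=bromp}

Derivation:
Step: arith.start[71]
Result: 71
Step: arith.oneover[]
Result: 1/71
Step: arith.lessen[4]
Result: -283/71
Step: arith.divby[15/7]
Result: -1981/1065
Step: ledger.lodge[trefa; ~it]
Result: nil
Step: ledger.lodge[vogi; bromp]
Result: nil
Step: arith.raiseby[-39]
Result: -43516/1065


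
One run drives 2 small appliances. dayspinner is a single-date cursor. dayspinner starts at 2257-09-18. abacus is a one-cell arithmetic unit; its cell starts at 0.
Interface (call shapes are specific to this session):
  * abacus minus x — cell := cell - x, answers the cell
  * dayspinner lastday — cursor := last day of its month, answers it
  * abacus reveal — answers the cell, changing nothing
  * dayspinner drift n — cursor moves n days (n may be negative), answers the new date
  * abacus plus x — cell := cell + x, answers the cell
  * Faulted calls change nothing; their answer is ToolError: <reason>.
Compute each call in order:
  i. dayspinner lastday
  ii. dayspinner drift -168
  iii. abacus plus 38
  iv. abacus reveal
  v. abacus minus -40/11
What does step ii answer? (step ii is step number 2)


Answer: 2257-04-15

Derivation:
Then dayspinner lastday(), and see 2257-09-30.
Using dayspinner drift(n='-168'), and observe 2257-04-15.
I use abacus plus(x='38'), and get 38.
Invoking abacus reveal(), and see 38.
I run abacus minus(x='-40/11'), — result: 458/11.


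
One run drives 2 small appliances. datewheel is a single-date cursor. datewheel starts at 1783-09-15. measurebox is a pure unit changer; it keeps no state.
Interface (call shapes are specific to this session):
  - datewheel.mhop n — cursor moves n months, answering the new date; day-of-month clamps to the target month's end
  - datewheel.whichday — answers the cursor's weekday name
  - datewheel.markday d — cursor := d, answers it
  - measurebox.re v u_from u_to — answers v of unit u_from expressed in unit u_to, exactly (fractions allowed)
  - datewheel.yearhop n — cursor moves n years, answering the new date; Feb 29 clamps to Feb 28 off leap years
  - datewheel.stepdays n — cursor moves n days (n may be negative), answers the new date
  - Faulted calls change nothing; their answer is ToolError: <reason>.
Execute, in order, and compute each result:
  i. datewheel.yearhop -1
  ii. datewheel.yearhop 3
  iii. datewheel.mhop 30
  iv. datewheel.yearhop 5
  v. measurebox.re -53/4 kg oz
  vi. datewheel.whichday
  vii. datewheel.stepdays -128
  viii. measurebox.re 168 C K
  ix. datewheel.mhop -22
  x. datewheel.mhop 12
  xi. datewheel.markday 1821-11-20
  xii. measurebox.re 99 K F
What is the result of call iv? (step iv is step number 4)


-> datewheel.yearhop(n='-1')
<- 1782-09-15
-> datewheel.yearhop(n='3')
<- 1785-09-15
-> datewheel.mhop(n='30')
<- 1788-03-15
-> datewheel.yearhop(n='5')
<- 1793-03-15
-> measurebox.re(v='-53/4', u_from='kg', u_to='oz')
<- -21200000000/45359237
-> datewheel.whichday()
<- Friday
-> datewheel.stepdays(n='-128')
<- 1792-11-07
-> measurebox.re(v='168', u_from='C', u_to='K')
<- 8823/20
-> datewheel.mhop(n='-22')
<- 1791-01-07
-> datewheel.mhop(n='12')
<- 1792-01-07
-> datewheel.markday(d='1821-11-20')
<- 1821-11-20
-> measurebox.re(v='99', u_from='K', u_to='F')
<- -28147/100

Answer: 1793-03-15


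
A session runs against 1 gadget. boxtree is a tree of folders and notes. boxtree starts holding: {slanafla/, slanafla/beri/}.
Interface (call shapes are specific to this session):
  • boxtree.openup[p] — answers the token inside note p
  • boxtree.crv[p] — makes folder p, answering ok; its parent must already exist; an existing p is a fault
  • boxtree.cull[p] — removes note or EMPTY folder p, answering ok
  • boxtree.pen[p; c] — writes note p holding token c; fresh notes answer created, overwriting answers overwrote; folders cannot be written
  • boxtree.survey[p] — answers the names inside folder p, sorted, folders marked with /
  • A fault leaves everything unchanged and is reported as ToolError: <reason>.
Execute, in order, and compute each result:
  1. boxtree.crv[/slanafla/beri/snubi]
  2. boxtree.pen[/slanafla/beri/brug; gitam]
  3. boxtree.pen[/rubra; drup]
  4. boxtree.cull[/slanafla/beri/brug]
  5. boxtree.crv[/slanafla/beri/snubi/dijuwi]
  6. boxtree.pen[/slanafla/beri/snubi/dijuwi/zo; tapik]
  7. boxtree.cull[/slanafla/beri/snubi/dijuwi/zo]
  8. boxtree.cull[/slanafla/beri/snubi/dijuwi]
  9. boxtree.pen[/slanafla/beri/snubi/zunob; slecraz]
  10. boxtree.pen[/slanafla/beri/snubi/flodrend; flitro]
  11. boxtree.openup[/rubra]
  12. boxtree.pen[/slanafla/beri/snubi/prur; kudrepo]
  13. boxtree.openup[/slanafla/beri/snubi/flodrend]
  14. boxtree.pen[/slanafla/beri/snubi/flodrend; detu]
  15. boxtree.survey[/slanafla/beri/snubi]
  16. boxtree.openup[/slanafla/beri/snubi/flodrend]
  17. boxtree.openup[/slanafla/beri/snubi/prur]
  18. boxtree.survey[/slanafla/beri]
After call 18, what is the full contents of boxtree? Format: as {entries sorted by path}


Answer: {rubra=drup, slanafla/, slanafla/beri/, slanafla/beri/snubi/, slanafla/beri/snubi/flodrend=detu, slanafla/beri/snubi/prur=kudrepo, slanafla/beri/snubi/zunob=slecraz}

Derivation:
Act: boxtree.crv[p='/slanafla/beri/snubi']
Obs: ok
Act: boxtree.pen[p='/slanafla/beri/brug'; c='gitam']
Obs: created
Act: boxtree.pen[p='/rubra'; c='drup']
Obs: created
Act: boxtree.cull[p='/slanafla/beri/brug']
Obs: ok
Act: boxtree.crv[p='/slanafla/beri/snubi/dijuwi']
Obs: ok
Act: boxtree.pen[p='/slanafla/beri/snubi/dijuwi/zo'; c='tapik']
Obs: created
Act: boxtree.cull[p='/slanafla/beri/snubi/dijuwi/zo']
Obs: ok
Act: boxtree.cull[p='/slanafla/beri/snubi/dijuwi']
Obs: ok
Act: boxtree.pen[p='/slanafla/beri/snubi/zunob'; c='slecraz']
Obs: created
Act: boxtree.pen[p='/slanafla/beri/snubi/flodrend'; c='flitro']
Obs: created
Act: boxtree.openup[p='/rubra']
Obs: drup
Act: boxtree.pen[p='/slanafla/beri/snubi/prur'; c='kudrepo']
Obs: created
Act: boxtree.openup[p='/slanafla/beri/snubi/flodrend']
Obs: flitro
Act: boxtree.pen[p='/slanafla/beri/snubi/flodrend'; c='detu']
Obs: overwrote
Act: boxtree.survey[p='/slanafla/beri/snubi']
Obs: [flodrend, prur, zunob]
Act: boxtree.openup[p='/slanafla/beri/snubi/flodrend']
Obs: detu
Act: boxtree.openup[p='/slanafla/beri/snubi/prur']
Obs: kudrepo
Act: boxtree.survey[p='/slanafla/beri']
Obs: [snubi/]


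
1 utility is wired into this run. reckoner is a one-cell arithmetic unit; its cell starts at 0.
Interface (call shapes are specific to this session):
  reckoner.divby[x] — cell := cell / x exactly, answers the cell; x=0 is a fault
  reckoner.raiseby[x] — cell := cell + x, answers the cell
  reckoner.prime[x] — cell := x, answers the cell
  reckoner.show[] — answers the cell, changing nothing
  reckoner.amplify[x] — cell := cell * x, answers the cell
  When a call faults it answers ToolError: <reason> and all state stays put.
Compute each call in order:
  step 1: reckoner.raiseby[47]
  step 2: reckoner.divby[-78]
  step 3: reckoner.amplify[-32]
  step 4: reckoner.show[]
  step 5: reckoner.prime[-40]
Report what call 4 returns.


% raiseby x='47'
:: 47
% divby x='-78'
:: -47/78
% amplify x='-32'
:: 752/39
% show
:: 752/39
% prime x='-40'
:: -40

Answer: 752/39


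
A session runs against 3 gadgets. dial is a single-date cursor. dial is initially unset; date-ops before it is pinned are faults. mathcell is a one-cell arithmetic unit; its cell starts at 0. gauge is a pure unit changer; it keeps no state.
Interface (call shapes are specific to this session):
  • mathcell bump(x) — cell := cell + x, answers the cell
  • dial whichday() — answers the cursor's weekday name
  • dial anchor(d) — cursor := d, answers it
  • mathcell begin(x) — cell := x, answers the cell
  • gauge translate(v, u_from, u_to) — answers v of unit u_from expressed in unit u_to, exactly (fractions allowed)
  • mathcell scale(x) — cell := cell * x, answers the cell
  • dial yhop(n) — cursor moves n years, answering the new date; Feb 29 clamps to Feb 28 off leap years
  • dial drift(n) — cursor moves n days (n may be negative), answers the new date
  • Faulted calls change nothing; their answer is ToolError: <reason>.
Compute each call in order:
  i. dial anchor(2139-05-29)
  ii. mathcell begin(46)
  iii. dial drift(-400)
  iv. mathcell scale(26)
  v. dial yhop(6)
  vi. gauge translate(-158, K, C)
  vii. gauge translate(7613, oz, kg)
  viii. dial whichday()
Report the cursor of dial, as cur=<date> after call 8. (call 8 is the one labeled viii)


Answer: cur=2144-04-24

Derivation:
# 1. dial anchor(d='2139-05-29') ~> 2139-05-29
# 2. mathcell begin(x='46') ~> 46
# 3. dial drift(n='-400') ~> 2138-04-24
# 4. mathcell scale(x='26') ~> 1196
# 5. dial yhop(n='6') ~> 2144-04-24
# 6. gauge translate(v='-158', u_from='K', u_to='C') ~> -8623/20
# 7. gauge translate(v='7613', u_from='oz', u_to='kg') ~> 345319871281/1600000000
# 8. dial whichday() ~> Friday


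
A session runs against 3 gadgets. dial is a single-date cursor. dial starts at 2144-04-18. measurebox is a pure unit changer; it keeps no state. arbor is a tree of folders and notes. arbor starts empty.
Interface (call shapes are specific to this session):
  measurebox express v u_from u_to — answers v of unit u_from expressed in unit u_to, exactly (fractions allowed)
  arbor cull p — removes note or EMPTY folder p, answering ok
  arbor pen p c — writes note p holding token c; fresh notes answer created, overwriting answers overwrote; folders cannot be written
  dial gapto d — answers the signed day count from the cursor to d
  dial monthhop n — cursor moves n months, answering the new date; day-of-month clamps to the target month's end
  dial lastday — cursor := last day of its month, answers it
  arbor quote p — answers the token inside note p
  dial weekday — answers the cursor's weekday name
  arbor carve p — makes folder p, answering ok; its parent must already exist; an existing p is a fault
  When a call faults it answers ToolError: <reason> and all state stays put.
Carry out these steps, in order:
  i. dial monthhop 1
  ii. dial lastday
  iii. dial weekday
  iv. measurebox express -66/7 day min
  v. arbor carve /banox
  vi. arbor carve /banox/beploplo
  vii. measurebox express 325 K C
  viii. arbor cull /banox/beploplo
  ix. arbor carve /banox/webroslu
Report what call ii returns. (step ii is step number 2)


Step: dial monthhop[n→1]
Result: 2144-05-18
Step: dial lastday[]
Result: 2144-05-31
Step: dial weekday[]
Result: Sunday
Step: measurebox express[v→-66/7; u_from→day; u_to→min]
Result: -95040/7
Step: arbor carve[p→/banox]
Result: ok
Step: arbor carve[p→/banox/beploplo]
Result: ok
Step: measurebox express[v→325; u_from→K; u_to→C]
Result: 1037/20
Step: arbor cull[p→/banox/beploplo]
Result: ok
Step: arbor carve[p→/banox/webroslu]
Result: ok

Answer: 2144-05-31


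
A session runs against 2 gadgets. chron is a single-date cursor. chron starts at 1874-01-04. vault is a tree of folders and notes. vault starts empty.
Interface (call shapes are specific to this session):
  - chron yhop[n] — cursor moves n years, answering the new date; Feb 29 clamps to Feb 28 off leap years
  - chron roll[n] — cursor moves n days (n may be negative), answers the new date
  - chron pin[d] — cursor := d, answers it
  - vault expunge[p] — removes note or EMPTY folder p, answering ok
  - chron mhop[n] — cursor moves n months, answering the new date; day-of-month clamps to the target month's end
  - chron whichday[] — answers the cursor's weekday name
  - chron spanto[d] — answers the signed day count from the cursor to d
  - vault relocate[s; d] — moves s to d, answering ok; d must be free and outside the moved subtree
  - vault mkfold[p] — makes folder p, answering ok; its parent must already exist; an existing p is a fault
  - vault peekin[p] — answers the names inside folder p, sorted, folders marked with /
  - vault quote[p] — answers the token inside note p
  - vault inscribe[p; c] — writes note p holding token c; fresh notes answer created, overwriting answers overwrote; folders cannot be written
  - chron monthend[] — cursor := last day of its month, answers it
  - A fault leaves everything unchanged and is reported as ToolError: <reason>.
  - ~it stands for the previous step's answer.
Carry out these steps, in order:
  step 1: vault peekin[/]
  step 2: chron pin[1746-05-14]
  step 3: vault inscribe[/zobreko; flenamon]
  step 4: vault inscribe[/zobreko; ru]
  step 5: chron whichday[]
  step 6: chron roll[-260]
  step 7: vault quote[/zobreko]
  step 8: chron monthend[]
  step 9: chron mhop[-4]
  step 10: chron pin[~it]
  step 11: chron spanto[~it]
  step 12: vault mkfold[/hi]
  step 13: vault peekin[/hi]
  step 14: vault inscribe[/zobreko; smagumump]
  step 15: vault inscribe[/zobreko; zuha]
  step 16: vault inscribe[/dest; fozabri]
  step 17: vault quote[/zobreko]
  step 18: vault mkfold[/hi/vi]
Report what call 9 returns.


I use vault peekin with /: [].
I try chron pin with 1746-05-14, → 1746-05-14.
Next I call vault inscribe with /zobreko, flenamon, — result: created.
Calling vault inscribe with /zobreko, ru: overwrote.
I run chron whichday(), which returns Saturday.
Now I run chron roll with -260: 1745-08-27.
Using vault quote with /zobreko, giving ru.
Now I run chron monthend: 1745-08-31.
I use chron mhop with -4, → 1745-04-30.
I invoke chron pin with ~it, giving 1745-04-30.
Using chron spanto with ~it, — result: 0.
Invoking vault mkfold with /hi, giving ok.
I try vault peekin with /hi, and observe [].
Then vault inscribe with /zobreko, smagumump, → overwrote.
Next I call vault inscribe with /zobreko, zuha, giving overwrote.
I call vault inscribe with /dest, fozabri, giving created.
Using vault quote with /zobreko, and observe zuha.
Now I run vault mkfold with /hi/vi, and see ok.

Answer: 1745-04-30


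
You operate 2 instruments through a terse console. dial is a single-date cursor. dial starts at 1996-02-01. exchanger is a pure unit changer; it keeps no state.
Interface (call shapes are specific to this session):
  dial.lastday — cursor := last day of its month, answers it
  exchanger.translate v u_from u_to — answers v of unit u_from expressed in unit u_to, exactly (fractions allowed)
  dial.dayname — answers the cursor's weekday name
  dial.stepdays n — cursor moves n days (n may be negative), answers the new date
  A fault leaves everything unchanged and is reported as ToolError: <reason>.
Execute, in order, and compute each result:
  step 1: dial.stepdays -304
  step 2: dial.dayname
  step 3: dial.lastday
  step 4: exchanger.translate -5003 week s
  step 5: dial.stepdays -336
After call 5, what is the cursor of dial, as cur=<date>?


Answer: cur=1994-05-29

Derivation:
Calling dial.stepdays using n: -304, and get 1995-04-03.
Calling dial.dayname, → Monday.
I call dial.lastday, which returns 1995-04-30.
I invoke exchanger.translate using v: -5003, u_from: week, u_to: s, and get -3025814400.
Then dial.stepdays using n: -336, and get 1994-05-29.


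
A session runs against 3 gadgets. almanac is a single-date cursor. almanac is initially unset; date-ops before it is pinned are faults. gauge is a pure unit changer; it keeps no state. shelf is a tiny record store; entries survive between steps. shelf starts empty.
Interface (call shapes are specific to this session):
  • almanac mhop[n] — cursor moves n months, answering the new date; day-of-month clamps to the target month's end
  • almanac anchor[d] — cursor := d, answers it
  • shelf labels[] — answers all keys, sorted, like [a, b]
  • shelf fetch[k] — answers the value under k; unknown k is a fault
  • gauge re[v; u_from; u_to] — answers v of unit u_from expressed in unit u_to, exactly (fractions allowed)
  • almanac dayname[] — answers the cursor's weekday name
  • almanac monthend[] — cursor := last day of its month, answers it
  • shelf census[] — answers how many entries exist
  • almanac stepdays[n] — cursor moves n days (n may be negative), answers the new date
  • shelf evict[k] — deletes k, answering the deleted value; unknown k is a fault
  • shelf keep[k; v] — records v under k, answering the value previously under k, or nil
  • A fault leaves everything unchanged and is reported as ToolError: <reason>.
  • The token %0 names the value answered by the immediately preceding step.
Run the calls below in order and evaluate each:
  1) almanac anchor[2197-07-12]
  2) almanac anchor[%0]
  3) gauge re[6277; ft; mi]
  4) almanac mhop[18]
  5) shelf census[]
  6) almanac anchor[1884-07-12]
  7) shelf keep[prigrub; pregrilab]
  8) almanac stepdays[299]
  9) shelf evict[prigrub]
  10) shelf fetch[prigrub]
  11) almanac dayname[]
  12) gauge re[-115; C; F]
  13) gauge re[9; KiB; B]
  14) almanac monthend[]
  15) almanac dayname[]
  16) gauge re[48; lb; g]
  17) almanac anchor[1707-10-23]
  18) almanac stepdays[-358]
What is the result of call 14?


>> almanac anchor(d='2197-07-12')
<< 2197-07-12
>> almanac anchor(d='%0')
<< 2197-07-12
>> gauge re(v='6277', u_from='ft', u_to='mi')
<< 6277/5280
>> almanac mhop(n='18')
<< 2199-01-12
>> shelf census()
<< 0
>> almanac anchor(d='1884-07-12')
<< 1884-07-12
>> shelf keep(k='prigrub', v='pregrilab')
<< nil
>> almanac stepdays(n='299')
<< 1885-05-07
>> shelf evict(k='prigrub')
<< pregrilab
>> shelf fetch(k='prigrub')
<< ToolError: no such key prigrub
>> almanac dayname()
<< Thursday
>> gauge re(v='-115', u_from='C', u_to='F')
<< -175
>> gauge re(v='9', u_from='KiB', u_to='B')
<< 9216
>> almanac monthend()
<< 1885-05-31
>> almanac dayname()
<< Sunday
>> gauge re(v='48', u_from='lb', u_to='g')
<< 136077711/6250
>> almanac anchor(d='1707-10-23')
<< 1707-10-23
>> almanac stepdays(n='-358')
<< 1706-10-30

Answer: 1885-05-31


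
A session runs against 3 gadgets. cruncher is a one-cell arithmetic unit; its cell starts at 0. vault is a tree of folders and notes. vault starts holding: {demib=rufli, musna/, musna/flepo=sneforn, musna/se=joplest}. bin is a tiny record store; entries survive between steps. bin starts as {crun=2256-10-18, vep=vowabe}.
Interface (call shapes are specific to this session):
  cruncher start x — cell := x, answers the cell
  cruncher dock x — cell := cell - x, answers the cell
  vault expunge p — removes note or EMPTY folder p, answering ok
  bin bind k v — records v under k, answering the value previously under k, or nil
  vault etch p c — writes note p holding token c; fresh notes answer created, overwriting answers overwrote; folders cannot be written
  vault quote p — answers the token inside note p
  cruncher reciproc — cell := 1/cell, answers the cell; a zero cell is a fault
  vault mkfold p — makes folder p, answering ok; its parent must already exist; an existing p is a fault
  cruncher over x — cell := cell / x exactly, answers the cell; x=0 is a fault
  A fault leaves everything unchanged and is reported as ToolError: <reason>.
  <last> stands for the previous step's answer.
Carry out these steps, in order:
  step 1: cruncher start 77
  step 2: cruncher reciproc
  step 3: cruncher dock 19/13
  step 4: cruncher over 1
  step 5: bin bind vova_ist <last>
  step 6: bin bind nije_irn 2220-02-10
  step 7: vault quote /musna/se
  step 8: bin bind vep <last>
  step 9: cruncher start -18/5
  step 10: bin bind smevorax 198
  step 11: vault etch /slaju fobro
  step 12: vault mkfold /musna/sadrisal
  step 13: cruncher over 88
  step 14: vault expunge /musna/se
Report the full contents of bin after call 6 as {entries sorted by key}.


Answer: {crun=2256-10-18, nije_irn=2220-02-10, vep=vowabe, vova_ist=-1450/1001}

Derivation:
CALL cruncher start[77]
RET  77
CALL cruncher reciproc[]
RET  1/77
CALL cruncher dock[19/13]
RET  -1450/1001
CALL cruncher over[1]
RET  -1450/1001
CALL bin bind[vova_ist; <last>]
RET  nil
CALL bin bind[nije_irn; 2220-02-10]
RET  nil
CALL vault quote[/musna/se]
RET  joplest
CALL bin bind[vep; <last>]
RET  vowabe
CALL cruncher start[-18/5]
RET  -18/5
CALL bin bind[smevorax; 198]
RET  nil
CALL vault etch[/slaju; fobro]
RET  created
CALL vault mkfold[/musna/sadrisal]
RET  ok
CALL cruncher over[88]
RET  -9/220
CALL vault expunge[/musna/se]
RET  ok


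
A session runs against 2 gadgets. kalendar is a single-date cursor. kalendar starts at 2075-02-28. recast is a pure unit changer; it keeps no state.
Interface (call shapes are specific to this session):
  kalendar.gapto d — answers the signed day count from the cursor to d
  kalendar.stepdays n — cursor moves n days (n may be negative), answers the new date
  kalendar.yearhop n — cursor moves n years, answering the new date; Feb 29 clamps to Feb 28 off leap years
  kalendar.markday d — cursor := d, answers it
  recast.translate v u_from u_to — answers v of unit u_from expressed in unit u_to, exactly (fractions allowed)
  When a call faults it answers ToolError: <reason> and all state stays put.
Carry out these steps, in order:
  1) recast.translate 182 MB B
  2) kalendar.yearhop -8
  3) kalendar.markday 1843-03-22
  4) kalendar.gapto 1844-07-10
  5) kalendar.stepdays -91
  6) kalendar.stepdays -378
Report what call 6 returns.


Answer: 1841-12-08

Derivation:
Using translate passing v→182, u_from→MB, u_to→B, giving 182000000.
I invoke yearhop passing n→-8, yielding 2067-02-28.
Invoking markday passing d→1843-03-22, giving 1843-03-22.
Calling gapto passing d→1844-07-10, and observe 476.
Now I run stepdays passing n→-91, — result: 1842-12-21.
Now I run stepdays passing n→-378, — result: 1841-12-08.


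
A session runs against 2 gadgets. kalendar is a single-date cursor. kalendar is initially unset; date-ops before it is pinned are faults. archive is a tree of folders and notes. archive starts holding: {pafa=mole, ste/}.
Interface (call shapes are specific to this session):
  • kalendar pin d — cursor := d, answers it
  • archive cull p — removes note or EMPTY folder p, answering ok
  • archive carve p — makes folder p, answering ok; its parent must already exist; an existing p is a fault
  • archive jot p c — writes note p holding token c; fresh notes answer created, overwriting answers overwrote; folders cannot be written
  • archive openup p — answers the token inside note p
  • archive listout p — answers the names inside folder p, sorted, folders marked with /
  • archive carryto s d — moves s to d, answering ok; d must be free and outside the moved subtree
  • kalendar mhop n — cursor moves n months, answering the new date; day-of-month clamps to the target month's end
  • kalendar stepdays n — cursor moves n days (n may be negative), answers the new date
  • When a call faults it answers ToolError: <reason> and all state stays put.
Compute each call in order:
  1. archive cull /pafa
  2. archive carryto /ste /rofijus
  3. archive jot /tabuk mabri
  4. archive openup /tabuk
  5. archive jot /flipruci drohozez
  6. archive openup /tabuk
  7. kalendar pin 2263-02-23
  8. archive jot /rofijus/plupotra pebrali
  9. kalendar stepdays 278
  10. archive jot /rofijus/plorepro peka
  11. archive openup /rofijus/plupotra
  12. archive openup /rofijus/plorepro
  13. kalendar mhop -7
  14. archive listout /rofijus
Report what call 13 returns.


Answer: 2263-04-28

Derivation:
I call archive cull with p: /pafa, and observe ok.
Using archive carryto with s: /ste, d: /rofijus, yielding ok.
I call archive jot with p: /tabuk, c: mabri: created.
Next I call archive openup with p: /tabuk, and see mabri.
Calling archive jot with p: /flipruci, c: drohozez, yielding created.
I try archive openup with p: /tabuk, → mabri.
Calling kalendar pin with d: 2263-02-23, which returns 2263-02-23.
I use archive jot with p: /rofijus/plupotra, c: pebrali, and observe created.
I use kalendar stepdays with n: 278, and see 2263-11-28.
Then archive jot with p: /rofijus/plorepro, c: peka, and see created.
Then archive openup with p: /rofijus/plupotra: pebrali.
I call archive openup with p: /rofijus/plorepro, and observe peka.
I use kalendar mhop with n: -7, which returns 2263-04-28.
Using archive listout with p: /rofijus, and observe [plorepro, plupotra].
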